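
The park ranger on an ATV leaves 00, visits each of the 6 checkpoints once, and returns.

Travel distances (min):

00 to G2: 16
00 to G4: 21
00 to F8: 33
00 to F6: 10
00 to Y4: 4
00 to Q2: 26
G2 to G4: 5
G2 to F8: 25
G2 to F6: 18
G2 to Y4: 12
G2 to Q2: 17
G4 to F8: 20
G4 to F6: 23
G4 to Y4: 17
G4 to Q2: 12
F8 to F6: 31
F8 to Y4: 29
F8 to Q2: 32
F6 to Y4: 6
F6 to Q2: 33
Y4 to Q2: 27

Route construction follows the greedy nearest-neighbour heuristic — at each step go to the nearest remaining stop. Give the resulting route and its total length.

Total distance 110 min via the nearest-neighbour route 00 → Y4 → F6 → G2 → G4 → Q2 → F8 → 00.

From 00: distances to unvisited — Y4=4, F6=10, G2=16, G4=21, Q2=26, F8=33. Nearest is Y4 (4).
From Y4: distances to unvisited — F6=6, G2=12, G4=17, Q2=27, F8=29. Nearest is F6 (6).
From F6: distances to unvisited — G2=18, G4=23, F8=31, Q2=33. Nearest is G2 (18).
From G2: distances to unvisited — G4=5, Q2=17, F8=25. Nearest is G4 (5).
From G4: distances to unvisited — Q2=12, F8=20. Nearest is Q2 (12).
From Q2: distances to unvisited — F8=32. Nearest is F8 (32).
Return F8→00: 33.
Total = 4 + 6 + 18 + 5 + 12 + 32 + 33 = 110.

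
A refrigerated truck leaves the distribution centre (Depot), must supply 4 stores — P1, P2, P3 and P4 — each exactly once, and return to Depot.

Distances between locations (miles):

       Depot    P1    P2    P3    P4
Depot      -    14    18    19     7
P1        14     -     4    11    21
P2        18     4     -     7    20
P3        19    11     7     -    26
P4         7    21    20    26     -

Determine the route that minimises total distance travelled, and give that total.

With 4 stops there are 4!/2 = 12 distinct round trips (a route and its reverse cost the same).
Depot - P1 - P2 - P3 - P4 - Depot: 14+4+7+26+7 = 58
Depot - P1 - P2 - P4 - P3 - Depot: 14+4+20+26+19 = 83
Depot - P1 - P3 - P2 - P4 - Depot: 14+11+7+20+7 = 59
Depot - P1 - P3 - P4 - P2 - Depot: 14+11+26+20+18 = 89
Depot - P1 - P4 - P2 - P3 - Depot: 14+21+20+7+19 = 81
Depot - P1 - P4 - P3 - P2 - Depot: 14+21+26+7+18 = 86
Depot - P2 - P1 - P3 - P4 - Depot: 18+4+11+26+7 = 66
Depot - P2 - P1 - P4 - P3 - Depot: 18+4+21+26+19 = 88
Depot - P2 - P3 - P1 - P4 - Depot: 18+7+11+21+7 = 64
Depot - P2 - P4 - P1 - P3 - Depot: 18+20+21+11+19 = 89
Depot - P3 - P1 - P2 - P4 - Depot: 19+11+4+20+7 = 61
Depot - P3 - P2 - P1 - P4 - Depot: 19+7+4+21+7 = 58
The minimum is 58.
One optimal route: Depot → P1 → P2 → P3 → P4 → Depot (or its reverse).

58 miles — the shortest possible round trip.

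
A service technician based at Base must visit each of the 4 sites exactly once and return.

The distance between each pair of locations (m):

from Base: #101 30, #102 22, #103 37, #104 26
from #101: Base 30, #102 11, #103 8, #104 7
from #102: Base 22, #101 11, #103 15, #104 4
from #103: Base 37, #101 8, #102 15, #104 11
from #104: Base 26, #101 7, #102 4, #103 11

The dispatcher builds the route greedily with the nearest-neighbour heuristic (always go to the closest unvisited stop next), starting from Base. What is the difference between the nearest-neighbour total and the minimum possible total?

From Base: #102=22, #104=26, #101=30, #103=37 → choose #102 (22).
From #102: #104=4, #101=11, #103=15 → choose #104 (4).
From #104: #101=7, #103=11 → choose #101 (7).
From #101: #103=8 → choose #103 (8).
NN route Base → #102 → #104 → #101 → #103 → Base costs 78.
Optimal: Base → #101 → #103 → #104 → #102 → Base costs 75 (by enumerating all 12 distinct tours).
Excess = 78 − 75 = 3.

The nearest-neighbour route is 3 m longer than optimal.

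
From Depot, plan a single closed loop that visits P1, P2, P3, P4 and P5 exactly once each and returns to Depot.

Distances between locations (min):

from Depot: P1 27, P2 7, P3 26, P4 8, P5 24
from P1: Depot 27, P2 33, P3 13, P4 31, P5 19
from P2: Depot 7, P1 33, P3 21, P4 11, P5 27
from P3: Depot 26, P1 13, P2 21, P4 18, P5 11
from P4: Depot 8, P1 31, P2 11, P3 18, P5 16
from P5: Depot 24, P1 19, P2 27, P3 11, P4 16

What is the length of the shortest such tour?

Depot → P1 → P2 → P3 → P4 → P5 → Depot: 27+33+21+18+16+24 = 139
Depot → P1 → P2 → P3 → P5 → P4 → Depot: 27+33+21+11+16+8 = 116
Depot → P1 → P2 → P4 → P3 → P5 → Depot: 27+33+11+18+11+24 = 124
Depot → P1 → P2 → P4 → P5 → P3 → Depot: 27+33+11+16+11+26 = 124
Depot → P1 → P2 → P5 → P3 → P4 → Depot: 27+33+27+11+18+8 = 124
Depot → P1 → P2 → P5 → P4 → P3 → Depot: 27+33+27+16+18+26 = 147
Depot → P1 → P3 → P2 → P4 → P5 → Depot: 27+13+21+11+16+24 = 112
Depot → P1 → P3 → P2 → P5 → P4 → Depot: 27+13+21+27+16+8 = 112
Depot → P1 → P3 → P4 → P2 → P5 → Depot: 27+13+18+11+27+24 = 120
Depot → P1 → P3 → P4 → P5 → P2 → Depot: 27+13+18+16+27+7 = 108
Depot → P1 → P3 → P5 → P2 → P4 → Depot: 27+13+11+27+11+8 = 97
Depot → P1 → P3 → P5 → P4 → P2 → Depot: 27+13+11+16+11+7 = 85
Depot → P1 → P4 → P2 → P3 → P5 → Depot: 27+31+11+21+11+24 = 125
Depot → P1 → P4 → P2 → P5 → P3 → Depot: 27+31+11+27+11+26 = 133
… (46 more)
Depot → P2 → P3 → P1 → P5 → P4 → Depot: 7+21+13+19+16+8 = 84  ← best
The minimum is 84.
One optimal route: Depot → P2 → P3 → P1 → P5 → P4 → Depot (or its reverse).

Minimum total distance: 84 min.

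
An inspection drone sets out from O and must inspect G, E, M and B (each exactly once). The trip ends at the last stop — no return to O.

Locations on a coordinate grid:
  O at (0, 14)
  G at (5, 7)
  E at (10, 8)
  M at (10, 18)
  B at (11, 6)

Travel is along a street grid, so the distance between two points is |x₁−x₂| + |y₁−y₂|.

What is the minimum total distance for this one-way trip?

Minimum one-way distance = 32.

There are 4! = 24 possible orderings.
O → G → E → M → B: 12+6+10+13 = 41
O → G → E → B → M: 12+6+3+13 = 34
O → G → M → E → B: 12+16+10+3 = 41
O → G → M → B → E: 12+16+13+3 = 44
O → G → B → E → M: 12+7+3+10 = 32
O → G → B → M → E: 12+7+13+10 = 42
O → E → G → M → B: 16+6+16+13 = 51
O → E → G → B → M: 16+6+7+13 = 42
O → E → M → G → B: 16+10+16+7 = 49
O → E → M → B → G: 16+10+13+7 = 46
O → E → B → G → M: 16+3+7+16 = 42
O → E → B → M → G: 16+3+13+16 = 48
O → M → G → E → B: 14+16+6+3 = 39
O → M → G → B → E: 14+16+7+3 = 40
… (10 more)
The minimum is 32.
One shortest path: O → G → B → E → M.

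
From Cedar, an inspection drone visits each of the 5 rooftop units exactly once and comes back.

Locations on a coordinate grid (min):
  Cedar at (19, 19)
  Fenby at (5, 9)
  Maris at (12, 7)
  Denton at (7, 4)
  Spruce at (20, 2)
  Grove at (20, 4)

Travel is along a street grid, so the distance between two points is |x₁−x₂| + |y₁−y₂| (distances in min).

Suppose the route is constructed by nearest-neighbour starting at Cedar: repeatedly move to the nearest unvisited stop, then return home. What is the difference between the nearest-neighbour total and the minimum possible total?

2 min longer than the optimal tour.

Cedar: Grove=16, Spruce=18, Maris=19, Fenby=24, Denton=27 ⇒ Grove
Grove: Spruce=2, Maris=11, Denton=13, Fenby=20 ⇒ Spruce
Spruce: Maris=13, Denton=15, Fenby=22 ⇒ Maris
Maris: Denton=8, Fenby=9 ⇒ Denton
Denton: Fenby=7 ⇒ Fenby
NN route Cedar → Grove → Spruce → Maris → Denton → Fenby → Cedar costs 70.
Optimal: Cedar → Maris → Fenby → Denton → Spruce → Grove → Cedar costs 68 (by enumerating all 60 distinct tours).
Excess = 70 − 68 = 2.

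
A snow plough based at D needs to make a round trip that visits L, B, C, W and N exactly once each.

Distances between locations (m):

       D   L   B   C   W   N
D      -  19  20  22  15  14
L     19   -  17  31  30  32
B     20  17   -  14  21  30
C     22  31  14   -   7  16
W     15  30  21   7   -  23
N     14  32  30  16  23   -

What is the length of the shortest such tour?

Shortest round trip = 94 m.

With 5 stops there are 5!/2 = 60 distinct round trips (a route and its reverse cost the same).
D→L→B→C→W→N→D: 19+17+14+7+23+14 = 94
D→L→B→C→N→W→D: 19+17+14+16+23+15 = 104
D→L→B→W→C→N→D: 19+17+21+7+16+14 = 94
D→L→B→W→N→C→D: 19+17+21+23+16+22 = 118
D→L→B→N→C→W→D: 19+17+30+16+7+15 = 104
D→L→B→N→W→C→D: 19+17+30+23+7+22 = 118
D→L→C→B→W→N→D: 19+31+14+21+23+14 = 122
D→L→C→B→N→W→D: 19+31+14+30+23+15 = 132
D→L→C→W→B→N→D: 19+31+7+21+30+14 = 122
D→L→C→W→N→B→D: 19+31+7+23+30+20 = 130
D→L→C→N→B→W→D: 19+31+16+30+21+15 = 132
D→L→C→N→W→B→D: 19+31+16+23+21+20 = 130
D→L→W→B→C→N→D: 19+30+21+14+16+14 = 114
D→L→W→B→N→C→D: 19+30+21+30+16+22 = 138
… (46 more)
The minimum is 94.
One optimal route: D → L → B → C → W → N → D (or its reverse).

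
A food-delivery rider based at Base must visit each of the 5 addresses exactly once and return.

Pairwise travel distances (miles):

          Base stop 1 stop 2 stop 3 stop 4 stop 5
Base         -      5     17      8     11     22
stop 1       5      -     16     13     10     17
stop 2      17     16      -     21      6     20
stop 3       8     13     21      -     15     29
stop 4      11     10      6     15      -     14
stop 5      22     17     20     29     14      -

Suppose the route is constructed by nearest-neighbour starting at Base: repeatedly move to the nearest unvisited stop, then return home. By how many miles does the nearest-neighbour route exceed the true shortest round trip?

7 miles longer than the optimal tour.

Base: stop 1=5, stop 3=8, stop 4=11, stop 2=17, stop 5=22 ⇒ stop 1
stop 1: stop 4=10, stop 3=13, stop 2=16, stop 5=17 ⇒ stop 4
stop 4: stop 2=6, stop 5=14, stop 3=15 ⇒ stop 2
stop 2: stop 5=20, stop 3=21 ⇒ stop 5
stop 5: stop 3=29 ⇒ stop 3
NN route Base → stop 1 → stop 4 → stop 2 → stop 5 → stop 3 → Base costs 78.
Optimal: Base → stop 1 → stop 5 → stop 2 → stop 4 → stop 3 → Base costs 71 (by enumerating all 60 distinct tours).
Excess = 78 − 71 = 7.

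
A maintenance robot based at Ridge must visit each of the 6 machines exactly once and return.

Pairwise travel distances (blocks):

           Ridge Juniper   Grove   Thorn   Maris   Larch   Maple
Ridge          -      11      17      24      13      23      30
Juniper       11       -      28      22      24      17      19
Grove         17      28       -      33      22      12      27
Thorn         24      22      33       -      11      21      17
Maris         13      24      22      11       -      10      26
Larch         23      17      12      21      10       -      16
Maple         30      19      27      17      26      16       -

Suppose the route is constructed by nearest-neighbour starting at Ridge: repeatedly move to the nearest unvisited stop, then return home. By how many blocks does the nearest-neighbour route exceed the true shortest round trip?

Excess over optimum: 13 blocks.

From Ridge: Juniper=11, Maris=13, Grove=17, Larch=23, Thorn=24, Maple=30 → choose Juniper (11).
From Juniper: Larch=17, Maple=19, Thorn=22, Maris=24, Grove=28 → choose Larch (17).
From Larch: Maris=10, Grove=12, Maple=16, Thorn=21 → choose Maris (10).
From Maris: Thorn=11, Grove=22, Maple=26 → choose Thorn (11).
From Thorn: Maple=17, Grove=33 → choose Maple (17).
From Maple: Grove=27 → choose Grove (27).
NN route Ridge → Juniper → Larch → Maris → Thorn → Maple → Grove → Ridge costs 110.
Optimal: Ridge → Juniper → Maple → Thorn → Maris → Larch → Grove → Ridge costs 97 (by enumerating all 360 distinct tours).
Excess = 110 − 97 = 13.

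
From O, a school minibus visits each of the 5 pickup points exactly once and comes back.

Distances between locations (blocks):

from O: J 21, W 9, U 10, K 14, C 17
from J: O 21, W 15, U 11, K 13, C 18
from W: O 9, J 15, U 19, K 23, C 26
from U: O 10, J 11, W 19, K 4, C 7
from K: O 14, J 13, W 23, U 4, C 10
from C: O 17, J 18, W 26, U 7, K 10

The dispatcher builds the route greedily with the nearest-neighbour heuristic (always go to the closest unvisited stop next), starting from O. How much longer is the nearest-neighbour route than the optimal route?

From O: W=9, U=10, K=14, C=17, J=21 → choose W (9).
From W: J=15, U=19, K=23, C=26 → choose J (15).
From J: U=11, K=13, C=18 → choose U (11).
From U: K=4, C=7 → choose K (4).
From K: C=10 → choose C (10).
NN route O → W → J → U → K → C → O costs 66.
Optimal: O → W → J → K → C → U → O costs 64 (by enumerating all 60 distinct tours).
Excess = 66 − 64 = 2.

2 blocks longer than the optimal tour.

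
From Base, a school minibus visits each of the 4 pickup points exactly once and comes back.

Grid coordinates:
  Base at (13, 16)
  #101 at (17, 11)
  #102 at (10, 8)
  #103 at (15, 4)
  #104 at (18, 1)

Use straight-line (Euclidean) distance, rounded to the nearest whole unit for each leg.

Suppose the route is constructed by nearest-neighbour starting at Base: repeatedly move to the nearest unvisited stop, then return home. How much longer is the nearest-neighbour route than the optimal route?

Base: #101=6, #102=9, #103=12, #104=16 ⇒ #101
#101: #103=7, #102=8, #104=10 ⇒ #103
#103: #104=4, #102=6 ⇒ #104
#104: #102=11 ⇒ #102
NN route Base → #101 → #103 → #104 → #102 → Base costs 37.
Optimal: Base → #101 → #104 → #103 → #102 → Base costs 35 (by enumerating all 12 distinct tours).
Excess = 37 − 35 = 2.

Excess over optimum: 2.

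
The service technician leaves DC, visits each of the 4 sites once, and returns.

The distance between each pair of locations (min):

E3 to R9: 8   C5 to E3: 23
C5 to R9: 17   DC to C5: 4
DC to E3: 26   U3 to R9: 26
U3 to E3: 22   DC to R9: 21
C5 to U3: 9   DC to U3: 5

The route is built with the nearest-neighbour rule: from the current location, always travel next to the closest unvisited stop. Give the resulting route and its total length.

From DC: distances to unvisited — C5=4, U3=5, R9=21, E3=26. Nearest is C5 (4).
From C5: distances to unvisited — U3=9, R9=17, E3=23. Nearest is U3 (9).
From U3: distances to unvisited — E3=22, R9=26. Nearest is E3 (22).
From E3: distances to unvisited — R9=8. Nearest is R9 (8).
Return R9→DC: 21.
Total = 4 + 9 + 22 + 8 + 21 = 64.

Total distance 64 min via the nearest-neighbour route DC → C5 → U3 → E3 → R9 → DC.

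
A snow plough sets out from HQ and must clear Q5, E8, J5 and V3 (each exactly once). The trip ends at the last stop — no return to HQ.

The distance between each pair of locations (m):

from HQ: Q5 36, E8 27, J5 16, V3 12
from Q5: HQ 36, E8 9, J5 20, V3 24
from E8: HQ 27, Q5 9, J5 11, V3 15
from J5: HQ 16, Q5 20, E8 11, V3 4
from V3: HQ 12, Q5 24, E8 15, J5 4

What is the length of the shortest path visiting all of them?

There are 4! = 24 possible orderings.
HQ→Q5→E8→J5→V3: 36+9+11+4 = 60
HQ→Q5→E8→V3→J5: 36+9+15+4 = 64
HQ→Q5→J5→E8→V3: 36+20+11+15 = 82
HQ→Q5→J5→V3→E8: 36+20+4+15 = 75
HQ→Q5→V3→E8→J5: 36+24+15+11 = 86
HQ→Q5→V3→J5→E8: 36+24+4+11 = 75
HQ→E8→Q5→J5→V3: 27+9+20+4 = 60
HQ→E8→Q5→V3→J5: 27+9+24+4 = 64
HQ→E8→J5→Q5→V3: 27+11+20+24 = 82
HQ→E8→J5→V3→Q5: 27+11+4+24 = 66
HQ→E8→V3→Q5→J5: 27+15+24+20 = 86
HQ→E8→V3→J5→Q5: 27+15+4+20 = 66
HQ→J5→Q5→E8→V3: 16+20+9+15 = 60
HQ→J5→Q5→V3→E8: 16+20+24+15 = 75
… (10 more)
HQ→V3→J5→E8→Q5: 12+4+11+9 = 36  ← best
The minimum is 36.
One shortest path: HQ → V3 → J5 → E8 → Q5.

36 m — the minimum one-way total.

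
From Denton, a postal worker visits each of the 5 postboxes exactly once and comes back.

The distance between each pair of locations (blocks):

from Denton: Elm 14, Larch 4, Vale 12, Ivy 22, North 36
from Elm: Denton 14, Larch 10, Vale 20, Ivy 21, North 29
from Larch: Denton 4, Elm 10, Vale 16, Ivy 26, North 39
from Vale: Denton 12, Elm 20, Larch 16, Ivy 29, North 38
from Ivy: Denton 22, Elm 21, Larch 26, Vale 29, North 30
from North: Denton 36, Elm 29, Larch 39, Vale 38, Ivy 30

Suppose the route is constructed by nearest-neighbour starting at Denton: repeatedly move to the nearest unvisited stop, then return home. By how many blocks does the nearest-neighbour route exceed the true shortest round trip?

From Denton: Larch=4, Vale=12, Elm=14, Ivy=22, North=36 → choose Larch (4).
From Larch: Elm=10, Vale=16, Ivy=26, North=39 → choose Elm (10).
From Elm: Vale=20, Ivy=21, North=29 → choose Vale (20).
From Vale: Ivy=29, North=38 → choose Ivy (29).
From Ivy: North=30 → choose North (30).
NN route Denton → Larch → Elm → Vale → Ivy → North → Denton costs 129.
Optimal: Denton → Larch → Elm → North → Ivy → Vale → Denton costs 114 (by enumerating all 60 distinct tours).
Excess = 129 − 114 = 15.

15 blocks longer than the optimal tour.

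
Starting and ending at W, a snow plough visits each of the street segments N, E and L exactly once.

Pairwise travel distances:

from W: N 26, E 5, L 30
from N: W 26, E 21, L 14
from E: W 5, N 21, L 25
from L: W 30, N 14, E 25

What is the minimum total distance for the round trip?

There are 3 distinct closed tours to check (reversals are equivalent).
W→N→E→L→W: 26+21+25+30 = 102
W→N→L→E→W: 26+14+25+5 = 70
W→E→N→L→W: 5+21+14+30 = 70
The minimum is 70.
One optimal route: W → N → L → E → W (or its reverse).

Shortest round trip = 70.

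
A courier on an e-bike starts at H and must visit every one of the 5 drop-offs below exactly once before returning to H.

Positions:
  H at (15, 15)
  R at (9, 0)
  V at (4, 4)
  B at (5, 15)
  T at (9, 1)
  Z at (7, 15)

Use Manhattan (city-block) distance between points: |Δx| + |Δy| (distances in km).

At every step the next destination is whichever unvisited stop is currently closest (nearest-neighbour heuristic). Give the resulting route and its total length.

52 km along H → Z → B → V → T → R → H.

At H the remaining stops are Z 8, B 10, T 20, R 21, V 22; go to Z.
At Z the remaining stops are B 2, V 14, T 16, R 17; go to B.
At B the remaining stops are V 12, T 18, R 19; go to V.
At V the remaining stops are T 8, R 9; go to T.
At T the remaining stops are R 1; go to R.
Return R→H: 21.
Total = 8 + 2 + 12 + 8 + 1 + 21 = 52.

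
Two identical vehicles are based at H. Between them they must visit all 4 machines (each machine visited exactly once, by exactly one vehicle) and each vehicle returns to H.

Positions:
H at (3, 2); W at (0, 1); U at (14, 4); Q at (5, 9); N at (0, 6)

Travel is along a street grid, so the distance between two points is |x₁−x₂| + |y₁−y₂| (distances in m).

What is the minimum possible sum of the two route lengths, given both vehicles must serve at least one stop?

There are 2^3 − 1 = 7 ways to divide the 4 stops into two non-empty groups. For each, the best each vehicle can do is its own shortest tour through its group:
  {W} + {U, Q, N}: 8 + 42 = 50
  {U} + {W, Q, N}: 26 + 26 = 52
  {W, U} + {Q, N}: 34 + 24 = 58
  {Q} + {W, U, N}: 18 + 38 = 56
  {W, Q} + {U, N}: 26 + 36 = 62
  {U, Q} + {W, N}: 36 + 16 = 52
  … (7 splits in total)
Best: vehicle 1 H → W → H = 8; vehicle 2 H → U → Q → N → H = 42; combined 50.

50 m — the smallest possible combined total.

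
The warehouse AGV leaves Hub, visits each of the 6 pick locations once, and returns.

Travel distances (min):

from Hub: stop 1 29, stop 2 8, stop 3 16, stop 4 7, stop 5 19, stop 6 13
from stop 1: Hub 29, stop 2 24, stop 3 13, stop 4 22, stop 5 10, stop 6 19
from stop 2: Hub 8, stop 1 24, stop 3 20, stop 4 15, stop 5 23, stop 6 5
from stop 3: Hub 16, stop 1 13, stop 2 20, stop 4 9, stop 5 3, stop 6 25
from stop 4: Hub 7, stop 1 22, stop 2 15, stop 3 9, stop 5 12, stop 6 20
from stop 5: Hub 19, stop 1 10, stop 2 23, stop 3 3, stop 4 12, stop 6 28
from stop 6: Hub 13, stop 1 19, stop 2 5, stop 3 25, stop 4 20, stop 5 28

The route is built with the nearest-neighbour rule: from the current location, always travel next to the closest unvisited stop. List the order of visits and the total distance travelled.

At Hub the remaining stops are stop 4 7, stop 2 8, stop 6 13, stop 3 16, stop 5 19, stop 1 29; go to stop 4.
At stop 4 the remaining stops are stop 3 9, stop 5 12, stop 2 15, stop 6 20, stop 1 22; go to stop 3.
At stop 3 the remaining stops are stop 5 3, stop 1 13, stop 2 20, stop 6 25; go to stop 5.
At stop 5 the remaining stops are stop 1 10, stop 2 23, stop 6 28; go to stop 1.
At stop 1 the remaining stops are stop 6 19, stop 2 24; go to stop 6.
At stop 6 the remaining stops are stop 2 5; go to stop 2.
Return stop 2→Hub: 8.
Total = 7 + 9 + 3 + 10 + 19 + 5 + 8 = 61.

Total distance 61 min via the nearest-neighbour route Hub → stop 4 → stop 3 → stop 5 → stop 1 → stop 6 → stop 2 → Hub.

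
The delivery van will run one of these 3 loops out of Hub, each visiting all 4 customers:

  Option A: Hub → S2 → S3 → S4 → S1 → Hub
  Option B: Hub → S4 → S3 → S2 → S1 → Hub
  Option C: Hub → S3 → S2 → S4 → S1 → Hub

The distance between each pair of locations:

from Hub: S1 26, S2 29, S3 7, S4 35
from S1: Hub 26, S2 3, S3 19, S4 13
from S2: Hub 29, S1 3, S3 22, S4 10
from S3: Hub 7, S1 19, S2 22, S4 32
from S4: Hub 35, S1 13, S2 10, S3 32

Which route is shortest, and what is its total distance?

Shortest is Option C, total 78.

Option A: 29 + 22 + 32 + 13 + 26 = 122
Option B: 35 + 32 + 22 + 3 + 26 = 118
Option C: 7 + 22 + 10 + 13 + 26 = 78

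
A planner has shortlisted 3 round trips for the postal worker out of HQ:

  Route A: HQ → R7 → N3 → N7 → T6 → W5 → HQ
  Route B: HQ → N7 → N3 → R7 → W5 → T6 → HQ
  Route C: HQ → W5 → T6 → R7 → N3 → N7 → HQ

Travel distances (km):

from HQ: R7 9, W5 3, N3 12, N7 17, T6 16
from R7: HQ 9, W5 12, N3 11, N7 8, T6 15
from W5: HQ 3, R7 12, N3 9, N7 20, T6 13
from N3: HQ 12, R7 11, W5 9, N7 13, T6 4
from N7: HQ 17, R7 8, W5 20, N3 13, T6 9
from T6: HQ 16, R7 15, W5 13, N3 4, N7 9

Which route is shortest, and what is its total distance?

58 km — Route A is the shortest.

Route A: 9 + 11 + 13 + 9 + 13 + 3 = 58
Route B: 17 + 13 + 11 + 12 + 13 + 16 = 82
Route C: 3 + 13 + 15 + 11 + 13 + 17 = 72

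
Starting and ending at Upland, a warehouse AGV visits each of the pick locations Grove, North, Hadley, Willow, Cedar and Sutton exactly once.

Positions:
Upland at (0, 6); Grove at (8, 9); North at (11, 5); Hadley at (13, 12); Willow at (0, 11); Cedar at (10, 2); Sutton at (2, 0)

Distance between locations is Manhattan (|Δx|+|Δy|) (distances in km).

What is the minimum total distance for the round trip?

There are 360 distinct closed tours to check (reversals are equivalent).
Upland→Grove→North→Hadley→Willow→Cedar→Sutton→Upland: 11+7+9+14+19+10+8 = 78
Upland→Grove→North→Hadley→Willow→Sutton→Cedar→Upland: 11+7+9+14+13+10+14 = 78
Upland→Grove→North→Hadley→Cedar→Willow→Sutton→Upland: 11+7+9+13+19+13+8 = 80
Upland→Grove→North→Hadley→Cedar→Sutton→Willow→Upland: 11+7+9+13+10+13+5 = 68
Upland→Grove→North→Hadley→Sutton→Willow→Cedar→Upland: 11+7+9+23+13+19+14 = 96
Upland→Grove→North→Hadley→Sutton→Cedar→Willow→Upland: 11+7+9+23+10+19+5 = 84
Upland→Grove→North→Willow→Hadley→Cedar→Sutton→Upland: 11+7+17+14+13+10+8 = 80
Upland→Grove→North→Willow→Hadley→Sutton→Cedar→Upland: 11+7+17+14+23+10+14 = 96
… (352 more)
Upland→Willow→Grove→Hadley→North→Cedar→Sutton→Upland: 5+10+8+9+4+10+8 = 54  ← best
The minimum is 54.
One optimal route: Upland → Willow → Grove → Hadley → North → Cedar → Sutton → Upland (or its reverse).

Shortest round trip = 54 km.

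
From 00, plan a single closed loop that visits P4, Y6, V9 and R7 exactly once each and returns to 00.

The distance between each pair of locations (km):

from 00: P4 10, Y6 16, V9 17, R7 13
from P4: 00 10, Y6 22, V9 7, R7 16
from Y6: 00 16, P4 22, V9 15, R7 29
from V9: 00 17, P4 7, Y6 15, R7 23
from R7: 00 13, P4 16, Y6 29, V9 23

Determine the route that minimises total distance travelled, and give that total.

There are 12 distinct closed tours to check (reversals are equivalent).
00→P4→Y6→V9→R7→00: 10+22+15+23+13 = 83
00→P4→Y6→R7→V9→00: 10+22+29+23+17 = 101
00→P4→V9→Y6→R7→00: 10+7+15+29+13 = 74
00→P4→V9→R7→Y6→00: 10+7+23+29+16 = 85
00→P4→R7→Y6→V9→00: 10+16+29+15+17 = 87
00→P4→R7→V9→Y6→00: 10+16+23+15+16 = 80
00→Y6→P4→V9→R7→00: 16+22+7+23+13 = 81
00→Y6→P4→R7→V9→00: 16+22+16+23+17 = 94
00→Y6→V9→P4→R7→00: 16+15+7+16+13 = 67
00→Y6→R7→P4→V9→00: 16+29+16+7+17 = 85
00→V9→P4→Y6→R7→00: 17+7+22+29+13 = 88
00→V9→Y6→P4→R7→00: 17+15+22+16+13 = 83
The minimum is 67.
One optimal route: 00 → Y6 → V9 → P4 → R7 → 00 (or its reverse).

67 km — the shortest possible round trip.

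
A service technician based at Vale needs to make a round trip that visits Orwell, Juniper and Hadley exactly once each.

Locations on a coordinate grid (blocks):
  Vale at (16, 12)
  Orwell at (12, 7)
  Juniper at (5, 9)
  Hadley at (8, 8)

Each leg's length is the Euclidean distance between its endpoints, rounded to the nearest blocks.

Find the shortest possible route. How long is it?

With 3 stops there are 3!/2 = 3 distinct round trips (a route and its reverse cost the same).
Vale - Orwell - Juniper - Hadley - Vale: 6+7+3+9 = 25
Vale - Orwell - Hadley - Juniper - Vale: 6+4+3+11 = 24
Vale - Juniper - Orwell - Hadley - Vale: 11+7+4+9 = 31
The minimum is 24.
One optimal route: Vale → Orwell → Hadley → Juniper → Vale (or its reverse).

24 blocks — the shortest possible round trip.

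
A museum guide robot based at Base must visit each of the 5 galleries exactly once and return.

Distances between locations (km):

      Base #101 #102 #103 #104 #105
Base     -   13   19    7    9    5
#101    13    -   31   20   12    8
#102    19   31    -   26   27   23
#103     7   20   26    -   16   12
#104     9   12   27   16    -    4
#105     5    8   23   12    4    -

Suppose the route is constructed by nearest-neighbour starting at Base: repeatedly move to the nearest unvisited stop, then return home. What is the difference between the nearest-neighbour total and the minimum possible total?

From Base: #105=5, #103=7, #104=9, #101=13, #102=19 → choose #105 (5).
From #105: #104=4, #101=8, #103=12, #102=23 → choose #104 (4).
From #104: #101=12, #103=16, #102=27 → choose #101 (12).
From #101: #103=20, #102=31 → choose #103 (20).
From #103: #102=26 → choose #102 (26).
NN route Base → #105 → #104 → #101 → #103 → #102 → Base costs 86.
Optimal: Base → #101 → #104 → #105 → #102 → #103 → Base costs 85 (by enumerating all 60 distinct tours).
Excess = 86 − 85 = 1.

1 km longer than the optimal tour.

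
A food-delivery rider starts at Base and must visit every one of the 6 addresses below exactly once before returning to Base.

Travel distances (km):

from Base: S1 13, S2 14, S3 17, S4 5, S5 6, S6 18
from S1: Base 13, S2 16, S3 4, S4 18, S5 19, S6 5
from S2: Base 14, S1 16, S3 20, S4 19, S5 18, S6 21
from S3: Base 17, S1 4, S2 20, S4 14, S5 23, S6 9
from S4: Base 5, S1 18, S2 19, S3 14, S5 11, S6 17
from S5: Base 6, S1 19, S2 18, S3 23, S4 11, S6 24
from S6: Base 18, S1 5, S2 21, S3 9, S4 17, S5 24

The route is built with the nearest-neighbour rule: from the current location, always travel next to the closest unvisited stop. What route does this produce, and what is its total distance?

Nearest-neighbour total = 81 km; route Base → S4 → S5 → S2 → S1 → S3 → S6 → Base.

At Base the remaining stops are S4 5, S5 6, S1 13, S2 14, S3 17, S6 18; go to S4.
At S4 the remaining stops are S5 11, S3 14, S6 17, S1 18, S2 19; go to S5.
At S5 the remaining stops are S2 18, S1 19, S3 23, S6 24; go to S2.
At S2 the remaining stops are S1 16, S3 20, S6 21; go to S1.
At S1 the remaining stops are S3 4, S6 5; go to S3.
At S3 the remaining stops are S6 9; go to S6.
Return S6→Base: 18.
Total = 5 + 11 + 18 + 16 + 4 + 9 + 18 = 81.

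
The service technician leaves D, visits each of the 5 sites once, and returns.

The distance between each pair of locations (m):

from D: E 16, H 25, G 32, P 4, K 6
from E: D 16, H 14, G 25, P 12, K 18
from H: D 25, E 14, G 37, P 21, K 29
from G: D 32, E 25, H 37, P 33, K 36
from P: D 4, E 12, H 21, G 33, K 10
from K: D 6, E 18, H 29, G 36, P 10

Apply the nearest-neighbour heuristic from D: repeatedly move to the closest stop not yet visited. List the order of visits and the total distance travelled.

115 m along D → P → K → E → H → G → D.

At D the remaining stops are P 4, K 6, E 16, H 25, G 32; go to P.
At P the remaining stops are K 10, E 12, H 21, G 33; go to K.
At K the remaining stops are E 18, H 29, G 36; go to E.
At E the remaining stops are H 14, G 25; go to H.
At H the remaining stops are G 37; go to G.
Return G→D: 32.
Total = 4 + 10 + 18 + 14 + 37 + 32 = 115.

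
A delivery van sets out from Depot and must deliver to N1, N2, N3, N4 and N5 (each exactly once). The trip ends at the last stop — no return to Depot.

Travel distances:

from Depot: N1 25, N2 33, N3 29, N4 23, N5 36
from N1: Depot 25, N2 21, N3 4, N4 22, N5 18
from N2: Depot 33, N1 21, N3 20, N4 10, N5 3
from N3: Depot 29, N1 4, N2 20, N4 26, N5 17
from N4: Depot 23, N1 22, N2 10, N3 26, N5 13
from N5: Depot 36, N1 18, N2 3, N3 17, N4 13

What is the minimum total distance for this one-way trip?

Minimum one-way distance = 57.

There are 5! = 120 possible orderings.
Depot → N1 → N2 → N3 → N4 → N5: 25+21+20+26+13 = 105
Depot → N1 → N2 → N3 → N5 → N4: 25+21+20+17+13 = 96
Depot → N1 → N2 → N4 → N3 → N5: 25+21+10+26+17 = 99
Depot → N1 → N2 → N4 → N5 → N3: 25+21+10+13+17 = 86
Depot → N1 → N2 → N5 → N3 → N4: 25+21+3+17+26 = 92
Depot → N1 → N2 → N5 → N4 → N3: 25+21+3+13+26 = 88
Depot → N1 → N3 → N2 → N4 → N5: 25+4+20+10+13 = 72
Depot → N1 → N3 → N2 → N5 → N4: 25+4+20+3+13 = 65
Depot → N1 → N3 → N4 → N2 → N5: 25+4+26+10+3 = 68
Depot → N1 → N3 → N4 → N5 → N2: 25+4+26+13+3 = 71
Depot → N1 → N3 → N5 → N2 → N4: 25+4+17+3+10 = 59
Depot → N1 → N3 → N5 → N4 → N2: 25+4+17+13+10 = 69
Depot → N1 → N4 → N2 → N3 → N5: 25+22+10+20+17 = 94
Depot → N1 → N4 → N2 → N5 → N3: 25+22+10+3+17 = 77
… (106 more)
Depot → N4 → N2 → N5 → N3 → N1: 23+10+3+17+4 = 57  ← best
The minimum is 57.
One shortest path: Depot → N4 → N2 → N5 → N3 → N1.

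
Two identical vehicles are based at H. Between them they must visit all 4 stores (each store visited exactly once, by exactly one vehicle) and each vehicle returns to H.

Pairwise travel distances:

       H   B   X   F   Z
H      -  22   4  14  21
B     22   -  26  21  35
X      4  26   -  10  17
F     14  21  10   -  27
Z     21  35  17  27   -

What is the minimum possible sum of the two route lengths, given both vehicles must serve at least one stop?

99 — the smallest possible combined total.

There are 2^3 − 1 = 7 ways to divide the 4 stops into two non-empty groups. For each, the best each vehicle can do is its own shortest tour through its group:
  {B} + {X, F, Z}: 44 + 62 = 106
  {X} + {B, F, Z}: 8 + 91 = 99
  {B, X} + {F, Z}: 52 + 62 = 114
  {F} + {B, X, Z}: 28 + 78 = 106
  {B, F} + {X, Z}: 57 + 42 = 99
  {X, F} + {B, Z}: 28 + 78 = 106
  … (7 splits in total)
Best: vehicle 1 H → X → H = 8; vehicle 2 H → B → F → Z → H = 91; combined 99.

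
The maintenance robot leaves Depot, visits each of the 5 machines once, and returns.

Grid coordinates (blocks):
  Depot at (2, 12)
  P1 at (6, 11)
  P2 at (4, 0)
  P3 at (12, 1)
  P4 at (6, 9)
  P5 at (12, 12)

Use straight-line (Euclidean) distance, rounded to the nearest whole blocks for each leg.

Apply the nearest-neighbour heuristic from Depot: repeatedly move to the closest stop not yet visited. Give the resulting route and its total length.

Depot → [P1:4 / P4:5 / P5:10 / P2:12 / P3:15] → P1 (4)
P1 → [P4:2 / P5:6 / P2:11 / P3:12] → P4 (2)
P4 → [P5:7 / P2:9 / P3:10] → P5 (7)
P5 → [P3:11 / P2:14] → P3 (11)
P3 → [P2:8] → P2 (8)
Return P2→Depot: 12.
Total = 4 + 2 + 7 + 11 + 8 + 12 = 44.

Nearest-neighbour total = 44 blocks; route Depot → P1 → P4 → P5 → P3 → P2 → Depot.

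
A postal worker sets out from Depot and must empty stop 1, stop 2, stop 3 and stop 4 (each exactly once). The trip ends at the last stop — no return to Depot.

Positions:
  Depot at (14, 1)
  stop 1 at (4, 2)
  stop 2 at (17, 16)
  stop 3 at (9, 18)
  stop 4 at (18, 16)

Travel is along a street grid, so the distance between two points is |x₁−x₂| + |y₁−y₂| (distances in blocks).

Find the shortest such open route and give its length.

Minimum one-way distance = 43 blocks.

There are 4! = 24 possible orderings.
Depot → stop 1 → stop 2 → stop 3 → stop 4: 11+27+10+11 = 59
Depot → stop 1 → stop 2 → stop 4 → stop 3: 11+27+1+11 = 50
Depot → stop 1 → stop 3 → stop 2 → stop 4: 11+21+10+1 = 43
Depot → stop 1 → stop 3 → stop 4 → stop 2: 11+21+11+1 = 44
Depot → stop 1 → stop 4 → stop 2 → stop 3: 11+28+1+10 = 50
Depot → stop 1 → stop 4 → stop 3 → stop 2: 11+28+11+10 = 60
Depot → stop 2 → stop 1 → stop 3 → stop 4: 18+27+21+11 = 77
Depot → stop 2 → stop 1 → stop 4 → stop 3: 18+27+28+11 = 84
Depot → stop 2 → stop 3 → stop 1 → stop 4: 18+10+21+28 = 77
Depot → stop 2 → stop 3 → stop 4 → stop 1: 18+10+11+28 = 67
Depot → stop 2 → stop 4 → stop 1 → stop 3: 18+1+28+21 = 68
Depot → stop 2 → stop 4 → stop 3 → stop 1: 18+1+11+21 = 51
Depot → stop 3 → stop 1 → stop 2 → stop 4: 22+21+27+1 = 71
Depot → stop 3 → stop 1 → stop 4 → stop 2: 22+21+28+1 = 72
… (10 more)
The minimum is 43.
One shortest path: Depot → stop 1 → stop 3 → stop 2 → stop 4.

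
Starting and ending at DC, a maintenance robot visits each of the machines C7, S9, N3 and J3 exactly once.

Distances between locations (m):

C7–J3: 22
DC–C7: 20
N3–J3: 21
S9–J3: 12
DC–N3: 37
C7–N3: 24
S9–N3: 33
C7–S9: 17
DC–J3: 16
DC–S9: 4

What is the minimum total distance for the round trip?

DC-C7-S9-N3-J3-DC: 20+17+33+21+16 = 107
DC-C7-S9-J3-N3-DC: 20+17+12+21+37 = 107
DC-C7-N3-S9-J3-DC: 20+24+33+12+16 = 105
DC-C7-N3-J3-S9-DC: 20+24+21+12+4 = 81
DC-C7-J3-S9-N3-DC: 20+22+12+33+37 = 124
DC-C7-J3-N3-S9-DC: 20+22+21+33+4 = 100
DC-S9-C7-N3-J3-DC: 4+17+24+21+16 = 82
DC-S9-C7-J3-N3-DC: 4+17+22+21+37 = 101
DC-S9-N3-C7-J3-DC: 4+33+24+22+16 = 99
DC-S9-J3-C7-N3-DC: 4+12+22+24+37 = 99
DC-N3-C7-S9-J3-DC: 37+24+17+12+16 = 106
DC-N3-S9-C7-J3-DC: 37+33+17+22+16 = 125
The minimum is 81.
One optimal route: DC → C7 → N3 → J3 → S9 → DC (or its reverse).

81 m — the shortest possible round trip.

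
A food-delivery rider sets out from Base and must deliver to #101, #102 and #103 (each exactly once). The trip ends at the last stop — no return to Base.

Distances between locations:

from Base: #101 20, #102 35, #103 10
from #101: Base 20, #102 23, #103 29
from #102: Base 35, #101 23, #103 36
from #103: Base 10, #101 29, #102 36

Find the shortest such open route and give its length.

62 — the minimum one-way total.

There are 3! = 6 possible orderings.
Base → #101 → #102 → #103: 20+23+36 = 79
Base → #101 → #103 → #102: 20+29+36 = 85
Base → #102 → #101 → #103: 35+23+29 = 87
Base → #102 → #103 → #101: 35+36+29 = 100
Base → #103 → #101 → #102: 10+29+23 = 62
Base → #103 → #102 → #101: 10+36+23 = 69
The minimum is 62.
One shortest path: Base → #103 → #101 → #102.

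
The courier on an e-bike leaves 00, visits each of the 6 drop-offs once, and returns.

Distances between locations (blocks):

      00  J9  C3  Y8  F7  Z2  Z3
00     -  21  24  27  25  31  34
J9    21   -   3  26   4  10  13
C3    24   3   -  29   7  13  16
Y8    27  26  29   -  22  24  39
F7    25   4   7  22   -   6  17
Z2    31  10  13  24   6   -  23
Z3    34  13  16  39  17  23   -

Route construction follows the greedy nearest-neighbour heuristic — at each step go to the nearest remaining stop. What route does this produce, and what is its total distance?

From 00: distances to unvisited — J9=21, C3=24, F7=25, Y8=27, Z2=31, Z3=34. Nearest is J9 (21).
From J9: distances to unvisited — C3=3, F7=4, Z2=10, Z3=13, Y8=26. Nearest is C3 (3).
From C3: distances to unvisited — F7=7, Z2=13, Z3=16, Y8=29. Nearest is F7 (7).
From F7: distances to unvisited — Z2=6, Z3=17, Y8=22. Nearest is Z2 (6).
From Z2: distances to unvisited — Z3=23, Y8=24. Nearest is Z3 (23).
From Z3: distances to unvisited — Y8=39. Nearest is Y8 (39).
Return Y8→00: 27.
Total = 21 + 3 + 7 + 6 + 23 + 39 + 27 = 126.

Total distance 126 blocks via the nearest-neighbour route 00 → J9 → C3 → F7 → Z2 → Z3 → Y8 → 00.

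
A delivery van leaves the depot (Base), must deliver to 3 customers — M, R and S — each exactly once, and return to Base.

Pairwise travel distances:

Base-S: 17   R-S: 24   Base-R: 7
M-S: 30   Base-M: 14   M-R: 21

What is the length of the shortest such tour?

Base → M → R → S → Base: 14+21+24+17 = 76
Base → M → S → R → Base: 14+30+24+7 = 75
Base → R → M → S → Base: 7+21+30+17 = 75
The minimum is 75.
One optimal route: Base → M → S → R → Base (or its reverse).

Shortest round trip = 75.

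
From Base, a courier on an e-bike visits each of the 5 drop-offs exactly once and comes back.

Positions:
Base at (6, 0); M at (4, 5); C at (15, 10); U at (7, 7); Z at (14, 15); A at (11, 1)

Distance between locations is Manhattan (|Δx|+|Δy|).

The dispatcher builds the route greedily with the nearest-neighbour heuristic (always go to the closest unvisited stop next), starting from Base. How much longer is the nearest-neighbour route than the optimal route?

From Base: A=6, M=7, U=8, C=19, Z=23 → choose A (6).
From A: U=10, M=11, C=13, Z=17 → choose U (10).
From U: M=5, C=11, Z=15 → choose M (5).
From M: C=16, Z=20 → choose C (16).
From C: Z=6 → choose Z (6).
NN route Base → A → U → M → C → Z → Base costs 66.
Optimal: Base → M → U → C → Z → A → Base costs 52 (by enumerating all 60 distinct tours).
Excess = 66 − 52 = 14.

The nearest-neighbour route is 14 longer than optimal.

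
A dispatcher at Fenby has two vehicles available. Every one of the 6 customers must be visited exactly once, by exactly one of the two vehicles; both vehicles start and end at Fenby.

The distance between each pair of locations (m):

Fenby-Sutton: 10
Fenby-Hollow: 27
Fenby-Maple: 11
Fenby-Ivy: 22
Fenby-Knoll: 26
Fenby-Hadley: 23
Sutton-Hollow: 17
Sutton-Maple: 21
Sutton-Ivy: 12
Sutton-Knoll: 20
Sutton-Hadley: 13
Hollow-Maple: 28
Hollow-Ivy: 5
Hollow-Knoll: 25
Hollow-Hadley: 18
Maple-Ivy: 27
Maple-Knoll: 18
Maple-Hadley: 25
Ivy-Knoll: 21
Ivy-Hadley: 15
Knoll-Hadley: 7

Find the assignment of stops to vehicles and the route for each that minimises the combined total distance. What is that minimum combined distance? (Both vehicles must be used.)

Minimum combined distance: 100 m.

Check every non-empty split of the stops between the two vehicles; for each half take its own optimal tour:
  {Sutton} + {Hollow, Maple, Ivy, Knoll, Hadley}: 20 + 81 = 101
  {Hollow} + {Sutton, Maple, Ivy, Knoll, Hadley}: 54 + 73 = 127
  {Sutton, Hollow} + {Maple, Ivy, Knoll, Hadley}: 54 + 73 = 127
  {Maple} + {Sutton, Hollow, Ivy, Knoll, Hadley}: 22 + 78 = 100
  {Sutton, Maple} + {Hollow, Ivy, Knoll, Hadley}: 42 + 78 = 120
  {Hollow, Maple} + {Sutton, Ivy, Knoll, Hadley}: 66 + 70 = 136
  … (31 splits in total)
Best: vehicle 1 Fenby → Maple → Fenby = 22; vehicle 2 Fenby → Sutton → Ivy → Hollow → Hadley → Knoll → Fenby = 78; combined 100.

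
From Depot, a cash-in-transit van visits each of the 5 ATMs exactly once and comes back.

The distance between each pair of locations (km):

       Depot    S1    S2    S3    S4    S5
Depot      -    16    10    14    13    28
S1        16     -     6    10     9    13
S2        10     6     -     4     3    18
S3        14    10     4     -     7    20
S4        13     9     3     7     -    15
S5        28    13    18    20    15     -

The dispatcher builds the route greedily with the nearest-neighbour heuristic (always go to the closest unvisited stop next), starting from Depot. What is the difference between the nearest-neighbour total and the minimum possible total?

Depot: S2=10, S4=13, S3=14, S1=16, S5=28 ⇒ S2
S2: S4=3, S3=4, S1=6, S5=18 ⇒ S4
S4: S3=7, S1=9, S5=15 ⇒ S3
S3: S1=10, S5=20 ⇒ S1
S1: S5=13 ⇒ S5
NN route Depot → S2 → S4 → S3 → S1 → S5 → Depot costs 71.
Optimal: Depot → S1 → S5 → S4 → S2 → S3 → Depot costs 65 (by enumerating all 60 distinct tours).
Excess = 71 − 65 = 6.

Excess over optimum: 6 km.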